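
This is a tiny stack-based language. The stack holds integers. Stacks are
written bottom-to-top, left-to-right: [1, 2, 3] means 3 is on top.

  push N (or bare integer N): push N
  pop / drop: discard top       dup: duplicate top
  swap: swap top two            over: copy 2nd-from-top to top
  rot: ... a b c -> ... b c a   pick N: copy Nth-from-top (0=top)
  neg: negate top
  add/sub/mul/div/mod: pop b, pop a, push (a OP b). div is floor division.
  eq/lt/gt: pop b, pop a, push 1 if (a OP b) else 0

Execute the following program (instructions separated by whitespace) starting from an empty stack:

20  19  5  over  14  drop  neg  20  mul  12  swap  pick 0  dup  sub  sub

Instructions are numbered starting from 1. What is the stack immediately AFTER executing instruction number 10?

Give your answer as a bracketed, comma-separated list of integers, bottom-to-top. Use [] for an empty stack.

Answer: [20, 19, 5, -380, 12]

Derivation:
Step 1 ('20'): [20]
Step 2 ('19'): [20, 19]
Step 3 ('5'): [20, 19, 5]
Step 4 ('over'): [20, 19, 5, 19]
Step 5 ('14'): [20, 19, 5, 19, 14]
Step 6 ('drop'): [20, 19, 5, 19]
Step 7 ('neg'): [20, 19, 5, -19]
Step 8 ('20'): [20, 19, 5, -19, 20]
Step 9 ('mul'): [20, 19, 5, -380]
Step 10 ('12'): [20, 19, 5, -380, 12]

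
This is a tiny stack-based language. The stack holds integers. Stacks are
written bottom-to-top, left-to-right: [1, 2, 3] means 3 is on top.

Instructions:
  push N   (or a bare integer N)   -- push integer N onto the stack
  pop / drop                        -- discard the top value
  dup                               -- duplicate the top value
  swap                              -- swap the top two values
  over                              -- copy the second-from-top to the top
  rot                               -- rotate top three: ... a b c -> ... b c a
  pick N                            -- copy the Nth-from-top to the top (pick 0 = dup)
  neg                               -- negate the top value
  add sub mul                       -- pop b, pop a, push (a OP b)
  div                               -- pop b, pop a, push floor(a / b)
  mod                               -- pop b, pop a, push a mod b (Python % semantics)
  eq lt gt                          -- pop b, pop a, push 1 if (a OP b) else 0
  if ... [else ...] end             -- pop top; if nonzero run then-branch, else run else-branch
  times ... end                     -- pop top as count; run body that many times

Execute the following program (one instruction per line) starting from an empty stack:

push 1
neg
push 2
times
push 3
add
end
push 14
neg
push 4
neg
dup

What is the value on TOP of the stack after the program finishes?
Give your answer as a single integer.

Answer: -4

Derivation:
After 'push 1': [1]
After 'neg': [-1]
After 'push 2': [-1, 2]
After 'times': [-1]
After 'push 3': [-1, 3]
After 'add': [2]
After 'push 3': [2, 3]
After 'add': [5]
After 'push 14': [5, 14]
After 'neg': [5, -14]
After 'push 4': [5, -14, 4]
After 'neg': [5, -14, -4]
After 'dup': [5, -14, -4, -4]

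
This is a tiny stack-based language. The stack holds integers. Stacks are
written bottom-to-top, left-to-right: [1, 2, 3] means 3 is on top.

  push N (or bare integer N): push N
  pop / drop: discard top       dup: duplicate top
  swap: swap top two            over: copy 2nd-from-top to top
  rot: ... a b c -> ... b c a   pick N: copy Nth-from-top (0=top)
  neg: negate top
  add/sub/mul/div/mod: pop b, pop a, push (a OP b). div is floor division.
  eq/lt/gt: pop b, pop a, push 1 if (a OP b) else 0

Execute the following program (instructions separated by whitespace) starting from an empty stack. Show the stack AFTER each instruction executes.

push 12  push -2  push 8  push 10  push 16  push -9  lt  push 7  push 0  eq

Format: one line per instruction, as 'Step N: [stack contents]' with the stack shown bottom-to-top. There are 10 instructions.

Step 1: [12]
Step 2: [12, -2]
Step 3: [12, -2, 8]
Step 4: [12, -2, 8, 10]
Step 5: [12, -2, 8, 10, 16]
Step 6: [12, -2, 8, 10, 16, -9]
Step 7: [12, -2, 8, 10, 0]
Step 8: [12, -2, 8, 10, 0, 7]
Step 9: [12, -2, 8, 10, 0, 7, 0]
Step 10: [12, -2, 8, 10, 0, 0]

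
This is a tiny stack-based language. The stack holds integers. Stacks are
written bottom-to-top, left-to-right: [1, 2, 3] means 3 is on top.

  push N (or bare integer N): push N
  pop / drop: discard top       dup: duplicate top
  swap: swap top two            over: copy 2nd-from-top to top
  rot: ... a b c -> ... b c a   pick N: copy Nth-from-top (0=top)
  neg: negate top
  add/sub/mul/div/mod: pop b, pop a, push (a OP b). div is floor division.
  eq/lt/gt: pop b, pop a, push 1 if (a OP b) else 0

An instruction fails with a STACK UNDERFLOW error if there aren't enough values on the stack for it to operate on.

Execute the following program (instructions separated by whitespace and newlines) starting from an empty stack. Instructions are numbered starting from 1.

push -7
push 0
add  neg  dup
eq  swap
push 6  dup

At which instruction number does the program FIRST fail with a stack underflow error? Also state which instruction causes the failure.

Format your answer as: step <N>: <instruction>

Answer: step 7: swap

Derivation:
Step 1 ('push -7'): stack = [-7], depth = 1
Step 2 ('push 0'): stack = [-7, 0], depth = 2
Step 3 ('add'): stack = [-7], depth = 1
Step 4 ('neg'): stack = [7], depth = 1
Step 5 ('dup'): stack = [7, 7], depth = 2
Step 6 ('eq'): stack = [1], depth = 1
Step 7 ('swap'): needs 2 value(s) but depth is 1 — STACK UNDERFLOW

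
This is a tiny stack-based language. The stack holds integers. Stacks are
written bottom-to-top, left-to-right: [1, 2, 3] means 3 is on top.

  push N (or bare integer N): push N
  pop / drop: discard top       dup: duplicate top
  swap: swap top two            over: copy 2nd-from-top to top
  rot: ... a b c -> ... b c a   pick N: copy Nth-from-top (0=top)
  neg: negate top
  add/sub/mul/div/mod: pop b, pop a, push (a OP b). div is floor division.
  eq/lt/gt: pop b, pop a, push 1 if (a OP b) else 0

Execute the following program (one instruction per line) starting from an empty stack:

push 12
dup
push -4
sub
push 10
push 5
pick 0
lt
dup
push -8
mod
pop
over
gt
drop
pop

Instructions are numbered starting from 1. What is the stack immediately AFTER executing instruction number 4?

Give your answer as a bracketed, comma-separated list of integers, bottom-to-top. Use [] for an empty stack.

Answer: [12, 16]

Derivation:
Step 1 ('push 12'): [12]
Step 2 ('dup'): [12, 12]
Step 3 ('push -4'): [12, 12, -4]
Step 4 ('sub'): [12, 16]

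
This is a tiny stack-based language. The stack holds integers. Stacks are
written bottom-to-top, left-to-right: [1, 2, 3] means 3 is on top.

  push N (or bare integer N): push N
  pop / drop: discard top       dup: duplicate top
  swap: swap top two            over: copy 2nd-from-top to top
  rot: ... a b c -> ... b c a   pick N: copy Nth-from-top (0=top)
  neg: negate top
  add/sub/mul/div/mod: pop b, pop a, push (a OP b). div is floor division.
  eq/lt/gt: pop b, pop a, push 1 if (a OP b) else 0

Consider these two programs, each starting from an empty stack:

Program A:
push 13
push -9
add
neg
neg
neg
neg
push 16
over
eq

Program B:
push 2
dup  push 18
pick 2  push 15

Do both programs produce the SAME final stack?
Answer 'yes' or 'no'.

Answer: no

Derivation:
Program A trace:
  After 'push 13': [13]
  After 'push -9': [13, -9]
  After 'add': [4]
  After 'neg': [-4]
  After 'neg': [4]
  After 'neg': [-4]
  After 'neg': [4]
  After 'push 16': [4, 16]
  After 'over': [4, 16, 4]
  After 'eq': [4, 0]
Program A final stack: [4, 0]

Program B trace:
  After 'push 2': [2]
  After 'dup': [2, 2]
  After 'push 18': [2, 2, 18]
  After 'pick 2': [2, 2, 18, 2]
  After 'push 15': [2, 2, 18, 2, 15]
Program B final stack: [2, 2, 18, 2, 15]
Same: no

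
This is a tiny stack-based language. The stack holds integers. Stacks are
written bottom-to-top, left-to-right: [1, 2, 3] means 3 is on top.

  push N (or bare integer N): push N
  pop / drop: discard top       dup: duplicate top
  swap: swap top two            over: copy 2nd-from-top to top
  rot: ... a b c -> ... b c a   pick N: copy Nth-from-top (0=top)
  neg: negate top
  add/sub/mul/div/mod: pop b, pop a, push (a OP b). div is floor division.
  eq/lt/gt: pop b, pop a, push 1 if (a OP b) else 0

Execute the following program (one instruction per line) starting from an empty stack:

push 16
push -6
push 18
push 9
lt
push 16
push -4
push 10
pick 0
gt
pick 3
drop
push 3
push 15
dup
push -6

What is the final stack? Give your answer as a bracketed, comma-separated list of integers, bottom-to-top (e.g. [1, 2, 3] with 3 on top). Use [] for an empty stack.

After 'push 16': [16]
After 'push -6': [16, -6]
After 'push 18': [16, -6, 18]
After 'push 9': [16, -6, 18, 9]
After 'lt': [16, -6, 0]
After 'push 16': [16, -6, 0, 16]
After 'push -4': [16, -6, 0, 16, -4]
After 'push 10': [16, -6, 0, 16, -4, 10]
After 'pick 0': [16, -6, 0, 16, -4, 10, 10]
After 'gt': [16, -6, 0, 16, -4, 0]
After 'pick 3': [16, -6, 0, 16, -4, 0, 0]
After 'drop': [16, -6, 0, 16, -4, 0]
After 'push 3': [16, -6, 0, 16, -4, 0, 3]
After 'push 15': [16, -6, 0, 16, -4, 0, 3, 15]
After 'dup': [16, -6, 0, 16, -4, 0, 3, 15, 15]
After 'push -6': [16, -6, 0, 16, -4, 0, 3, 15, 15, -6]

Answer: [16, -6, 0, 16, -4, 0, 3, 15, 15, -6]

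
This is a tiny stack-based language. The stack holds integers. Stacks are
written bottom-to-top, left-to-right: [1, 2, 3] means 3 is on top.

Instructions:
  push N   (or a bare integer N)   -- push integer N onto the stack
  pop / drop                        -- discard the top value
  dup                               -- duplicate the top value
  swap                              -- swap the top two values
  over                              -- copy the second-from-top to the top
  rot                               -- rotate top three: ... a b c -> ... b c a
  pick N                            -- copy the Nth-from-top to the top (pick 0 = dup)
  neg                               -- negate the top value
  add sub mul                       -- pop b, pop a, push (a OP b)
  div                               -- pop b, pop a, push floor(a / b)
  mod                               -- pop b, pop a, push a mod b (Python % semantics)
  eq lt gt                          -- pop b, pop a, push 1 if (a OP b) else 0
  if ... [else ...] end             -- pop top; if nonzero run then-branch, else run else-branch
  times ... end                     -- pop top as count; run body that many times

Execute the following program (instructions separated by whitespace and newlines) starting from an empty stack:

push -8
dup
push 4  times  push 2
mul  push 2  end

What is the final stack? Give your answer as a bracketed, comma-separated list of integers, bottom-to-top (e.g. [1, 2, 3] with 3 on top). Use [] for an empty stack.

Answer: [-8, -16, 4, 4, 4, 2]

Derivation:
After 'push -8': [-8]
After 'dup': [-8, -8]
After 'push 4': [-8, -8, 4]
After 'times': [-8, -8]
After 'push 2': [-8, -8, 2]
After 'mul': [-8, -16]
After 'push 2': [-8, -16, 2]
After 'push 2': [-8, -16, 2, 2]
After 'mul': [-8, -16, 4]
After 'push 2': [-8, -16, 4, 2]
After 'push 2': [-8, -16, 4, 2, 2]
After 'mul': [-8, -16, 4, 4]
After 'push 2': [-8, -16, 4, 4, 2]
After 'push 2': [-8, -16, 4, 4, 2, 2]
After 'mul': [-8, -16, 4, 4, 4]
After 'push 2': [-8, -16, 4, 4, 4, 2]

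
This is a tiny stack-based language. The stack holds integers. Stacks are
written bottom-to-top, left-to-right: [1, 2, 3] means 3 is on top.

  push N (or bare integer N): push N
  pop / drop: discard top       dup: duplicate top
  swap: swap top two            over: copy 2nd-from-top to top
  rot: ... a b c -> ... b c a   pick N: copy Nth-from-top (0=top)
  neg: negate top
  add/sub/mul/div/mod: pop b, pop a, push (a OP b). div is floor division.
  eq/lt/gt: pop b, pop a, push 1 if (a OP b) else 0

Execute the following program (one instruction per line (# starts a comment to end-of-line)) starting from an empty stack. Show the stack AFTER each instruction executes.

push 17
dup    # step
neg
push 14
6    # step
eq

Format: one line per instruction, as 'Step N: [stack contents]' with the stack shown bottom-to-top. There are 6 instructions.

Step 1: [17]
Step 2: [17, 17]
Step 3: [17, -17]
Step 4: [17, -17, 14]
Step 5: [17, -17, 14, 6]
Step 6: [17, -17, 0]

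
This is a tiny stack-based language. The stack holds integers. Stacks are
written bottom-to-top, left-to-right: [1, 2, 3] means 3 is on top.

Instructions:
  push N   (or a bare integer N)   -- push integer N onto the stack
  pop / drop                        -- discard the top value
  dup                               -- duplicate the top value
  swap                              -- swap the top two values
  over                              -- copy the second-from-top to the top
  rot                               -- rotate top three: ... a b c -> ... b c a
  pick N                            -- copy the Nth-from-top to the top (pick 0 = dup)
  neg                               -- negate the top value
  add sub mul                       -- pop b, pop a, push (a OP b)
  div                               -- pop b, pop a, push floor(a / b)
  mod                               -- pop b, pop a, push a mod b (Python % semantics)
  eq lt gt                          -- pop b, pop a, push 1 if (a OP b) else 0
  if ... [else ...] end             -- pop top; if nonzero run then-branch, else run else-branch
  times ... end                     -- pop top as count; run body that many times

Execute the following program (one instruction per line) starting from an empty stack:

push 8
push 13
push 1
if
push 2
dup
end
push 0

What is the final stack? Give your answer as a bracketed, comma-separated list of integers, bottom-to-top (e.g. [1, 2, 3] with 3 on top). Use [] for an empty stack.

After 'push 8': [8]
After 'push 13': [8, 13]
After 'push 1': [8, 13, 1]
After 'if': [8, 13]
After 'push 2': [8, 13, 2]
After 'dup': [8, 13, 2, 2]
After 'push 0': [8, 13, 2, 2, 0]

Answer: [8, 13, 2, 2, 0]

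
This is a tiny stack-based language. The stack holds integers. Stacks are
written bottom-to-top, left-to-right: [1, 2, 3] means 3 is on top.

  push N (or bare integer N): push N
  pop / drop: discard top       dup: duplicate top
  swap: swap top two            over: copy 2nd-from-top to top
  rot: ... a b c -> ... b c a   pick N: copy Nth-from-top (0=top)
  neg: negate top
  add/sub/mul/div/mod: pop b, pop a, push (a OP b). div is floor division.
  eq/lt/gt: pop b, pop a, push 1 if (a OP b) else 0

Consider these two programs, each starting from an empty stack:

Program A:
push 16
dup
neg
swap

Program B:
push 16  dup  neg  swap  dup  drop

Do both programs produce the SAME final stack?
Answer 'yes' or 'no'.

Program A trace:
  After 'push 16': [16]
  After 'dup': [16, 16]
  After 'neg': [16, -16]
  After 'swap': [-16, 16]
Program A final stack: [-16, 16]

Program B trace:
  After 'push 16': [16]
  After 'dup': [16, 16]
  After 'neg': [16, -16]
  After 'swap': [-16, 16]
  After 'dup': [-16, 16, 16]
  After 'drop': [-16, 16]
Program B final stack: [-16, 16]
Same: yes

Answer: yes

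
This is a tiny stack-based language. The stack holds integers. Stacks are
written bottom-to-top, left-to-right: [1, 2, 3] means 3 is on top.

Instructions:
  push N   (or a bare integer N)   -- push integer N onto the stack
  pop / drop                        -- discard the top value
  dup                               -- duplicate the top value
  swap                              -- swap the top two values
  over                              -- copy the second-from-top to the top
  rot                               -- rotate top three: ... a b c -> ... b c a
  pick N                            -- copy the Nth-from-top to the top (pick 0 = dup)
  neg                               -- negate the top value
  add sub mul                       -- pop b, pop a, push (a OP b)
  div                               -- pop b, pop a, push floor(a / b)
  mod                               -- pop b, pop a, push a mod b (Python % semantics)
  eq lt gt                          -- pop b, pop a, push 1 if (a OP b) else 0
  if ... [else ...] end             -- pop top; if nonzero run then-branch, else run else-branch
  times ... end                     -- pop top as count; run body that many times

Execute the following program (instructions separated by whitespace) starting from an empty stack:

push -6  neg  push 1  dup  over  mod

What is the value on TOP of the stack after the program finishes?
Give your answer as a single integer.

Answer: 0

Derivation:
After 'push -6': [-6]
After 'neg': [6]
After 'push 1': [6, 1]
After 'dup': [6, 1, 1]
After 'over': [6, 1, 1, 1]
After 'mod': [6, 1, 0]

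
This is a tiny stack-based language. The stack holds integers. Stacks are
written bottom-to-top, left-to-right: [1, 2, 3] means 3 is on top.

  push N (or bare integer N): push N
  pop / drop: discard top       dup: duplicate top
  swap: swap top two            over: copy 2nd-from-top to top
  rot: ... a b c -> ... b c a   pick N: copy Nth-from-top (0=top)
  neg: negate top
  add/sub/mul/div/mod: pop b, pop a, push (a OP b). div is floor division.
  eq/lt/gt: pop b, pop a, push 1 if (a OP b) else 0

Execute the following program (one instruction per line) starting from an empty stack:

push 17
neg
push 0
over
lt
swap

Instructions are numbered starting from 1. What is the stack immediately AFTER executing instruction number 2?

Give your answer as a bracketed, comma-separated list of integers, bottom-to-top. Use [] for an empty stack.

Step 1 ('push 17'): [17]
Step 2 ('neg'): [-17]

Answer: [-17]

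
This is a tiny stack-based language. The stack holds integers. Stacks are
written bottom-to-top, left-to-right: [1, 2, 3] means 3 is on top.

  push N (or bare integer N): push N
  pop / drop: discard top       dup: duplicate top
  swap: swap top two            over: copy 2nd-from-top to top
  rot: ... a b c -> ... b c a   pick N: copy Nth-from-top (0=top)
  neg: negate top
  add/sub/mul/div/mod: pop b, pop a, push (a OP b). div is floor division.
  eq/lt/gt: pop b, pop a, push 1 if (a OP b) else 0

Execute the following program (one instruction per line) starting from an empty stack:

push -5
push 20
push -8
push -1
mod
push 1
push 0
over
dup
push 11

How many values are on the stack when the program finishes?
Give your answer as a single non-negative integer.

Answer: 8

Derivation:
After 'push -5': stack = [-5] (depth 1)
After 'push 20': stack = [-5, 20] (depth 2)
After 'push -8': stack = [-5, 20, -8] (depth 3)
After 'push -1': stack = [-5, 20, -8, -1] (depth 4)
After 'mod': stack = [-5, 20, 0] (depth 3)
After 'push 1': stack = [-5, 20, 0, 1] (depth 4)
After 'push 0': stack = [-5, 20, 0, 1, 0] (depth 5)
After 'over': stack = [-5, 20, 0, 1, 0, 1] (depth 6)
After 'dup': stack = [-5, 20, 0, 1, 0, 1, 1] (depth 7)
After 'push 11': stack = [-5, 20, 0, 1, 0, 1, 1, 11] (depth 8)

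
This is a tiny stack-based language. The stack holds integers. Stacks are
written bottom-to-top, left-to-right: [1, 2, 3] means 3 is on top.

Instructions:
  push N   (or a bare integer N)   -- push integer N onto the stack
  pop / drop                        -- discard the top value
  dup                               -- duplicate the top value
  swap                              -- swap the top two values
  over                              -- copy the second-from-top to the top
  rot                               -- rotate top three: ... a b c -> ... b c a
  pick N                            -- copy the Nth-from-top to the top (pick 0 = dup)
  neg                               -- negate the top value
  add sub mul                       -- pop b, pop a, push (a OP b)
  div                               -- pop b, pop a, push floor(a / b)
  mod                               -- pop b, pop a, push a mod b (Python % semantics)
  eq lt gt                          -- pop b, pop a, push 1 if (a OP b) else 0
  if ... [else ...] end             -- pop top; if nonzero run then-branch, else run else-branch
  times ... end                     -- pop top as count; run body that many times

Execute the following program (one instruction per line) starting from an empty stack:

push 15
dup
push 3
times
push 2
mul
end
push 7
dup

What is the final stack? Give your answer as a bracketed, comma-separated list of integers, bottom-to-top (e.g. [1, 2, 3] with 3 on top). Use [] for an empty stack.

After 'push 15': [15]
After 'dup': [15, 15]
After 'push 3': [15, 15, 3]
After 'times': [15, 15]
After 'push 2': [15, 15, 2]
After 'mul': [15, 30]
After 'push 2': [15, 30, 2]
After 'mul': [15, 60]
After 'push 2': [15, 60, 2]
After 'mul': [15, 120]
After 'push 7': [15, 120, 7]
After 'dup': [15, 120, 7, 7]

Answer: [15, 120, 7, 7]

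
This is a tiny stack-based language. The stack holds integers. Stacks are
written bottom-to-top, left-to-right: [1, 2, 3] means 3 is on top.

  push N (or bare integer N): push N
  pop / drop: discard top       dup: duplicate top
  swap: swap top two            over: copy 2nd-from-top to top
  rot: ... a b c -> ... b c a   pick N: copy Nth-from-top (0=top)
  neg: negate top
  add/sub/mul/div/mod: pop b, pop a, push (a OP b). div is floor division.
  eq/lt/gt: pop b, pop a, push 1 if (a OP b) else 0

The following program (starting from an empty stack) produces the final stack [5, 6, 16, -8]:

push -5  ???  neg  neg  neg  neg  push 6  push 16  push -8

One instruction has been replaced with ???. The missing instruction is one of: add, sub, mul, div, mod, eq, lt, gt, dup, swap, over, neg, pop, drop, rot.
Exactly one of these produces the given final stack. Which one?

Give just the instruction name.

Answer: neg

Derivation:
Stack before ???: [-5]
Stack after ???:  [5]
The instruction that transforms [-5] -> [5] is: neg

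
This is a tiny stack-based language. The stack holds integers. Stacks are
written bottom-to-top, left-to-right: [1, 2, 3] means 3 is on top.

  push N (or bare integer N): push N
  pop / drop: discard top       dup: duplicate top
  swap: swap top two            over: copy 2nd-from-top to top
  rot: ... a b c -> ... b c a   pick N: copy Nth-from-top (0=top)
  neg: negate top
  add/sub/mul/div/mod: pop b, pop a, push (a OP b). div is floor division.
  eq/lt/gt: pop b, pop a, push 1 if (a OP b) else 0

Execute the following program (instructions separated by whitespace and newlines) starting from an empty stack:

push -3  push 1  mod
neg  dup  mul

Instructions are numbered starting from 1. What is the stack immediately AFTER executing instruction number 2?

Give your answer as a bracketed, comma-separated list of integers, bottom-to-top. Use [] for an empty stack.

Answer: [-3, 1]

Derivation:
Step 1 ('push -3'): [-3]
Step 2 ('push 1'): [-3, 1]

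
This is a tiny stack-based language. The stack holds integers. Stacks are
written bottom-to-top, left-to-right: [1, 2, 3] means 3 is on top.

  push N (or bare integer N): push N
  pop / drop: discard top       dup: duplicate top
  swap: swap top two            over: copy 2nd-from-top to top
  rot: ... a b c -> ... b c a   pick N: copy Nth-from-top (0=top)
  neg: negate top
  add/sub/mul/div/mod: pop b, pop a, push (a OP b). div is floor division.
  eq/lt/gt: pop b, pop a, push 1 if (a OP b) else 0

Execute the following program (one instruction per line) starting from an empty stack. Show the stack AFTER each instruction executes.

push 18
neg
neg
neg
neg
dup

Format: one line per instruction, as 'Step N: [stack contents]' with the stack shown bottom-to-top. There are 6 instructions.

Step 1: [18]
Step 2: [-18]
Step 3: [18]
Step 4: [-18]
Step 5: [18]
Step 6: [18, 18]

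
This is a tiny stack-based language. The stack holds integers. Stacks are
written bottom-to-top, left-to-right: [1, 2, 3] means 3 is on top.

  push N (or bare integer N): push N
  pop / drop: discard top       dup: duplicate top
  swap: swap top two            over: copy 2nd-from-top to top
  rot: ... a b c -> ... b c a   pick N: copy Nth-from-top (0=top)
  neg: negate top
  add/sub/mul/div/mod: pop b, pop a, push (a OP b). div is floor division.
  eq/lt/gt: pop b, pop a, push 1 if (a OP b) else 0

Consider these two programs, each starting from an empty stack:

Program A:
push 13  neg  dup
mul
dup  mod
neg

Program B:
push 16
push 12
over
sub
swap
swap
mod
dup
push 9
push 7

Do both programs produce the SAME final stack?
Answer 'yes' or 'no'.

Program A trace:
  After 'push 13': [13]
  After 'neg': [-13]
  After 'dup': [-13, -13]
  After 'mul': [169]
  After 'dup': [169, 169]
  After 'mod': [0]
  After 'neg': [0]
Program A final stack: [0]

Program B trace:
  After 'push 16': [16]
  After 'push 12': [16, 12]
  After 'over': [16, 12, 16]
  After 'sub': [16, -4]
  After 'swap': [-4, 16]
  After 'swap': [16, -4]
  After 'mod': [0]
  After 'dup': [0, 0]
  After 'push 9': [0, 0, 9]
  After 'push 7': [0, 0, 9, 7]
Program B final stack: [0, 0, 9, 7]
Same: no

Answer: no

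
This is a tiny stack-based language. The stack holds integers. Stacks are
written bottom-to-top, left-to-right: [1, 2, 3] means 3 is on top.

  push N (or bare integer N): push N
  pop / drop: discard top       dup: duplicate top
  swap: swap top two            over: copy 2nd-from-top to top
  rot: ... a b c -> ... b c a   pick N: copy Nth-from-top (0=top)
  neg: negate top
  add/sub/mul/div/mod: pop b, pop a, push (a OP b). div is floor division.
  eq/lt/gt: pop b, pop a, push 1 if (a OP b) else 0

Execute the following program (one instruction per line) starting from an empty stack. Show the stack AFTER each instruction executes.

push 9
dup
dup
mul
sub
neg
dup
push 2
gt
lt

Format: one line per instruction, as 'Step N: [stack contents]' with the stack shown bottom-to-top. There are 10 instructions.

Step 1: [9]
Step 2: [9, 9]
Step 3: [9, 9, 9]
Step 4: [9, 81]
Step 5: [-72]
Step 6: [72]
Step 7: [72, 72]
Step 8: [72, 72, 2]
Step 9: [72, 1]
Step 10: [0]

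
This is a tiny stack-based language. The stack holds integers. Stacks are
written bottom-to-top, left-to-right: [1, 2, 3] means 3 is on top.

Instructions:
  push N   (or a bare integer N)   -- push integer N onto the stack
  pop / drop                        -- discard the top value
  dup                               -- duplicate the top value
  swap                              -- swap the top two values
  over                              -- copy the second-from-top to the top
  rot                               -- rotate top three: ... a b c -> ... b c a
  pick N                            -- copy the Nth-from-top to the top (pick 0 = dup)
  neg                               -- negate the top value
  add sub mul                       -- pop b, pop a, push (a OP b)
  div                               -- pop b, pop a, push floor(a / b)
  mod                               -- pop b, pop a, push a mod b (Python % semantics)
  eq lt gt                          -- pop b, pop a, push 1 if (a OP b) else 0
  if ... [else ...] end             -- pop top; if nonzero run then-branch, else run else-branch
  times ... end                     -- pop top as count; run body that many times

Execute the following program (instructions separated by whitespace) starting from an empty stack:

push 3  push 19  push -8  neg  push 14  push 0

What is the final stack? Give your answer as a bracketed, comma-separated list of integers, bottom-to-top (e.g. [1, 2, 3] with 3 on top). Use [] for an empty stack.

After 'push 3': [3]
After 'push 19': [3, 19]
After 'push -8': [3, 19, -8]
After 'neg': [3, 19, 8]
After 'push 14': [3, 19, 8, 14]
After 'push 0': [3, 19, 8, 14, 0]

Answer: [3, 19, 8, 14, 0]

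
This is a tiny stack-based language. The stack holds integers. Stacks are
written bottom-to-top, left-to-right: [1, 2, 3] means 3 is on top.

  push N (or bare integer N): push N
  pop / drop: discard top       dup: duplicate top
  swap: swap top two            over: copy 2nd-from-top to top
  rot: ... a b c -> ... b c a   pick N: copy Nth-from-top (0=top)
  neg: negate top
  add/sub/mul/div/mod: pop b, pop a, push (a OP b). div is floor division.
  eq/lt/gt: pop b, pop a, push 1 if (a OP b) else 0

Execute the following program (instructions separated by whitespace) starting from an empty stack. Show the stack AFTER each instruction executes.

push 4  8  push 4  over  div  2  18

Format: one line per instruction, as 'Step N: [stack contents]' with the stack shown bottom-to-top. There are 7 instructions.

Step 1: [4]
Step 2: [4, 8]
Step 3: [4, 8, 4]
Step 4: [4, 8, 4, 8]
Step 5: [4, 8, 0]
Step 6: [4, 8, 0, 2]
Step 7: [4, 8, 0, 2, 18]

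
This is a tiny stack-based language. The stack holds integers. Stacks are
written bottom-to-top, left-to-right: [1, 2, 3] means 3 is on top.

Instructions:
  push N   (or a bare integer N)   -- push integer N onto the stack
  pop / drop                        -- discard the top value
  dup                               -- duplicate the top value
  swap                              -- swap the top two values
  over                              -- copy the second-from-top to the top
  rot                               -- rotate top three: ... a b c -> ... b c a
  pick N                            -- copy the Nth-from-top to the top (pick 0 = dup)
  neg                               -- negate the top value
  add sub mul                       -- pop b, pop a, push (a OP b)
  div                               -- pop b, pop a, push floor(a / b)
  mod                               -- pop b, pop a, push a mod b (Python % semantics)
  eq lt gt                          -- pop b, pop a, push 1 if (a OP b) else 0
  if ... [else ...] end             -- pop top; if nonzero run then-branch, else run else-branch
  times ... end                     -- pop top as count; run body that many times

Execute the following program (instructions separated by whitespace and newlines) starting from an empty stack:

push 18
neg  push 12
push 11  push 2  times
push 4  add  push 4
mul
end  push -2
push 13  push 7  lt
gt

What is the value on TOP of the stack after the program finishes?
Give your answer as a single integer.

Answer: 0

Derivation:
After 'push 18': [18]
After 'neg': [-18]
After 'push 12': [-18, 12]
After 'push 11': [-18, 12, 11]
After 'push 2': [-18, 12, 11, 2]
After 'times': [-18, 12, 11]
After 'push 4': [-18, 12, 11, 4]
After 'add': [-18, 12, 15]
After 'push 4': [-18, 12, 15, 4]
After 'mul': [-18, 12, 60]
After 'push 4': [-18, 12, 60, 4]
After 'add': [-18, 12, 64]
After 'push 4': [-18, 12, 64, 4]
After 'mul': [-18, 12, 256]
After 'push -2': [-18, 12, 256, -2]
After 'push 13': [-18, 12, 256, -2, 13]
After 'push 7': [-18, 12, 256, -2, 13, 7]
After 'lt': [-18, 12, 256, -2, 0]
After 'gt': [-18, 12, 256, 0]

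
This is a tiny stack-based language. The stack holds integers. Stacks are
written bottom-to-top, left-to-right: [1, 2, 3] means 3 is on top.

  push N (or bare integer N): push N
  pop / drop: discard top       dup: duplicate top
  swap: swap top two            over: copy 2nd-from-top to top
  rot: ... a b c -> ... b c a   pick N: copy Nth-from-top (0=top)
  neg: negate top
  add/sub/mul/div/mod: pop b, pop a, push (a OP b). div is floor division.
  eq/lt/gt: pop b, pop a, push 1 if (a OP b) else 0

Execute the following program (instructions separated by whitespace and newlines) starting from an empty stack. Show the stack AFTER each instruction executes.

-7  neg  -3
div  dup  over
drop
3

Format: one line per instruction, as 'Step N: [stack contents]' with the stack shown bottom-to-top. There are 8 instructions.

Step 1: [-7]
Step 2: [7]
Step 3: [7, -3]
Step 4: [-3]
Step 5: [-3, -3]
Step 6: [-3, -3, -3]
Step 7: [-3, -3]
Step 8: [-3, -3, 3]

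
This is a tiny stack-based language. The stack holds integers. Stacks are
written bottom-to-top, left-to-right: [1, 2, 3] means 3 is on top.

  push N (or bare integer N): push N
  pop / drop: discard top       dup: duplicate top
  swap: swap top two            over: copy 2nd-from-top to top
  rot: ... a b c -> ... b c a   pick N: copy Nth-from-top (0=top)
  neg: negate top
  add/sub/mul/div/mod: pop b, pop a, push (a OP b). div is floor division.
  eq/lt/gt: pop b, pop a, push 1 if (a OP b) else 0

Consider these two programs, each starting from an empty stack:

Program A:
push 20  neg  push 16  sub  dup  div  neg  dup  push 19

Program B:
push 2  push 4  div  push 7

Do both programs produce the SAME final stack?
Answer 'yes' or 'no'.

Program A trace:
  After 'push 20': [20]
  After 'neg': [-20]
  After 'push 16': [-20, 16]
  After 'sub': [-36]
  After 'dup': [-36, -36]
  After 'div': [1]
  After 'neg': [-1]
  After 'dup': [-1, -1]
  After 'push 19': [-1, -1, 19]
Program A final stack: [-1, -1, 19]

Program B trace:
  After 'push 2': [2]
  After 'push 4': [2, 4]
  After 'div': [0]
  After 'push 7': [0, 7]
Program B final stack: [0, 7]
Same: no

Answer: no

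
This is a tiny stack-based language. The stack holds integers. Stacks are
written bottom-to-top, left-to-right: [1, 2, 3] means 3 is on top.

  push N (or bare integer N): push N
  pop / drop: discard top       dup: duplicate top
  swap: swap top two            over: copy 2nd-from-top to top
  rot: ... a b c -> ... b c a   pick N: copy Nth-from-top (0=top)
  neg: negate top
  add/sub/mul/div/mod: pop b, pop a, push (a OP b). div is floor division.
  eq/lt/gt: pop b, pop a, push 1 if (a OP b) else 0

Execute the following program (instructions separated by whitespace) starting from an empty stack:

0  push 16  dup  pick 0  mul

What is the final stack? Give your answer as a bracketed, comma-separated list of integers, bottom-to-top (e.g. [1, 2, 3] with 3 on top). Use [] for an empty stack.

After 'push 0': [0]
After 'push 16': [0, 16]
After 'dup': [0, 16, 16]
After 'pick 0': [0, 16, 16, 16]
After 'mul': [0, 16, 256]

Answer: [0, 16, 256]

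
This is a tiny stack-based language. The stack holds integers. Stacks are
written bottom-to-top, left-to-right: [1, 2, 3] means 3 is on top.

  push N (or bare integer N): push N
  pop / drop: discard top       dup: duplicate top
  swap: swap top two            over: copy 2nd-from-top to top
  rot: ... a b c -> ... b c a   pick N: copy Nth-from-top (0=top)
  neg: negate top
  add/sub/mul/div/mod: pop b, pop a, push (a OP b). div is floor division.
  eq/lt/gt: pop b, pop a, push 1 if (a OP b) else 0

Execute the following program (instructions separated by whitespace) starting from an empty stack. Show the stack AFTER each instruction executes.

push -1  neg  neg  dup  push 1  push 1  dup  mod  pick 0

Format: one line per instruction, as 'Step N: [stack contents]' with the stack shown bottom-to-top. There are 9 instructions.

Step 1: [-1]
Step 2: [1]
Step 3: [-1]
Step 4: [-1, -1]
Step 5: [-1, -1, 1]
Step 6: [-1, -1, 1, 1]
Step 7: [-1, -1, 1, 1, 1]
Step 8: [-1, -1, 1, 0]
Step 9: [-1, -1, 1, 0, 0]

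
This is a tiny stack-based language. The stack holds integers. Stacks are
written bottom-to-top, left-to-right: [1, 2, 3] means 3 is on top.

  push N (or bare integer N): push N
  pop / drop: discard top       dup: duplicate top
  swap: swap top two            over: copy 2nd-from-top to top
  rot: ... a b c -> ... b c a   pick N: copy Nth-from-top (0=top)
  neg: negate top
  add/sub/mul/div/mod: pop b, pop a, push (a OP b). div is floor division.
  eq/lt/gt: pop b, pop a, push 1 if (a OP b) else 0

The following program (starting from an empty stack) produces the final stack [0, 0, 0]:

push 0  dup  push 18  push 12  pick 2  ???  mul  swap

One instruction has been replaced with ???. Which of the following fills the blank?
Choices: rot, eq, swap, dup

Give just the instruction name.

Stack before ???: [0, 0, 18, 12, 0]
Stack after ???:  [0, 0, 18, 0]
Checking each choice:
  rot: produces [0, 0, 0, 12]
  eq: MATCH
  swap: produces [0, 0, 0, 18]
  dup: produces [0, 0, 18, 0, 12]


Answer: eq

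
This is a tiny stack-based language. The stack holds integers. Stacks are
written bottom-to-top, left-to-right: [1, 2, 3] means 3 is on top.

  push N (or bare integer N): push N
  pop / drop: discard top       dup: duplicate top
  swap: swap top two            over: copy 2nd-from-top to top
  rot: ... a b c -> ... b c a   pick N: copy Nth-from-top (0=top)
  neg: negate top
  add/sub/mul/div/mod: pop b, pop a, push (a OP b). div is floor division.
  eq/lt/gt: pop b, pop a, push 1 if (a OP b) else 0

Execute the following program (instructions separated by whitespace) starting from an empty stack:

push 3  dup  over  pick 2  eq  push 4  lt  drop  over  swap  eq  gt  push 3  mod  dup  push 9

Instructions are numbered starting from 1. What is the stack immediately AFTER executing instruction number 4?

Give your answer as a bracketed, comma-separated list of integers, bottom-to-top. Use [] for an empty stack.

Step 1 ('push 3'): [3]
Step 2 ('dup'): [3, 3]
Step 3 ('over'): [3, 3, 3]
Step 4 ('pick 2'): [3, 3, 3, 3]

Answer: [3, 3, 3, 3]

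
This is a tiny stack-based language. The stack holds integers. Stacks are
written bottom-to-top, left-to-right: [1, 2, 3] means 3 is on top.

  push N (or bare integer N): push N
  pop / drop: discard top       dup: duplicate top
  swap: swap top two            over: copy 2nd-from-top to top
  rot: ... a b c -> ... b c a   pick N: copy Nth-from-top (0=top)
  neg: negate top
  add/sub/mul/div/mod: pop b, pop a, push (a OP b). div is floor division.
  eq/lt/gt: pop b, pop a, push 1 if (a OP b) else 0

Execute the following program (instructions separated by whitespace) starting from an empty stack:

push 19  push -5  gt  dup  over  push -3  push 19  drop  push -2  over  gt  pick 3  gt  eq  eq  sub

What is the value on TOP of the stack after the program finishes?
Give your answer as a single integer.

Answer: 1

Derivation:
After 'push 19': [19]
After 'push -5': [19, -5]
After 'gt': [1]
After 'dup': [1, 1]
After 'over': [1, 1, 1]
After 'push -3': [1, 1, 1, -3]
After 'push 19': [1, 1, 1, -3, 19]
After 'drop': [1, 1, 1, -3]
After 'push -2': [1, 1, 1, -3, -2]
After 'over': [1, 1, 1, -3, -2, -3]
After 'gt': [1, 1, 1, -3, 1]
After 'pick 3': [1, 1, 1, -3, 1, 1]
After 'gt': [1, 1, 1, -3, 0]
After 'eq': [1, 1, 1, 0]
After 'eq': [1, 1, 0]
After 'sub': [1, 1]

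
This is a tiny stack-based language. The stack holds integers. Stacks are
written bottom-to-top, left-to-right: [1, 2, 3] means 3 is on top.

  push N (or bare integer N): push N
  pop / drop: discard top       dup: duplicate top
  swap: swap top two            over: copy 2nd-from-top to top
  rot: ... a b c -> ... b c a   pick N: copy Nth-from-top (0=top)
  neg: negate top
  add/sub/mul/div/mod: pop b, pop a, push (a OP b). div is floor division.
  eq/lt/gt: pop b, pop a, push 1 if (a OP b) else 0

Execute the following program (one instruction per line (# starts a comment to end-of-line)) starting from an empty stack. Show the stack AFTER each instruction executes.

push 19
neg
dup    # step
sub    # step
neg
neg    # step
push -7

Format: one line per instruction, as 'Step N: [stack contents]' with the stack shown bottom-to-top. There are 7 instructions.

Step 1: [19]
Step 2: [-19]
Step 3: [-19, -19]
Step 4: [0]
Step 5: [0]
Step 6: [0]
Step 7: [0, -7]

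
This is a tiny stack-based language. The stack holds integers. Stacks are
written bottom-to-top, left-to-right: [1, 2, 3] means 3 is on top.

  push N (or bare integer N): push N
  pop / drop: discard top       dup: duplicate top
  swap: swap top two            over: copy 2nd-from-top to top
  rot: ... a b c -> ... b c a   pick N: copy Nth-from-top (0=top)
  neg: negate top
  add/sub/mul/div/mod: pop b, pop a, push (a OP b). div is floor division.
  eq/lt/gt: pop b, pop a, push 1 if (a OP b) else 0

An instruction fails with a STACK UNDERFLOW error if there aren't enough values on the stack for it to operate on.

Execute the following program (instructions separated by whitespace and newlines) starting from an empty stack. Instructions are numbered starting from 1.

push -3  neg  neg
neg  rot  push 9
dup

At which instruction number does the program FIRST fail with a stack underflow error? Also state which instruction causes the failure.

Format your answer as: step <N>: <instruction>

Answer: step 5: rot

Derivation:
Step 1 ('push -3'): stack = [-3], depth = 1
Step 2 ('neg'): stack = [3], depth = 1
Step 3 ('neg'): stack = [-3], depth = 1
Step 4 ('neg'): stack = [3], depth = 1
Step 5 ('rot'): needs 3 value(s) but depth is 1 — STACK UNDERFLOW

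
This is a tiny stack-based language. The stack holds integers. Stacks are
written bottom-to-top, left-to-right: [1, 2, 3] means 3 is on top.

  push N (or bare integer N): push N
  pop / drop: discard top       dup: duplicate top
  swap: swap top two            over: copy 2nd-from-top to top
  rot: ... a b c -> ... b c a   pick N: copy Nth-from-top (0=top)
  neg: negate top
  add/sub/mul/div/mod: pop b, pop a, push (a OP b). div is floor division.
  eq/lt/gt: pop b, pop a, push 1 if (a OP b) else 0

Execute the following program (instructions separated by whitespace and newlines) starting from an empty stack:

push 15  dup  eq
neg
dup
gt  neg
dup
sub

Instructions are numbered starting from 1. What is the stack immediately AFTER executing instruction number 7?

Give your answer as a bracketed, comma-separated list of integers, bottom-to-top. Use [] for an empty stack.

Step 1 ('push 15'): [15]
Step 2 ('dup'): [15, 15]
Step 3 ('eq'): [1]
Step 4 ('neg'): [-1]
Step 5 ('dup'): [-1, -1]
Step 6 ('gt'): [0]
Step 7 ('neg'): [0]

Answer: [0]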